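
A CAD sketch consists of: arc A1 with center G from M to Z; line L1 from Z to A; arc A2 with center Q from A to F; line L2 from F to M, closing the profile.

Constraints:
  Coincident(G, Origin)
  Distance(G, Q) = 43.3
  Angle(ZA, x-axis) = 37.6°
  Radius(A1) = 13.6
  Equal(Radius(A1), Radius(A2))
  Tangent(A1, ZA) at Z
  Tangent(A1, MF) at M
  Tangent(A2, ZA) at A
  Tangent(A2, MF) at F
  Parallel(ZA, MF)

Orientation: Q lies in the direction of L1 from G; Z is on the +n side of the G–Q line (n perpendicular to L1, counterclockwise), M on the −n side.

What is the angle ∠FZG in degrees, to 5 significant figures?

57.864°

Tangency of A1 to both parallel lines with radius 13.6 puts Z and M at G ± 13.6·n: Z = (-8.2980, 10.775), M = (8.2980, -10.775). Equal radii place A and F the same way about Q: A = Q + 13.6·n = (26.008, 37.194), F = Q − 13.6·n = (42.604, 15.644). Then cos ∠FZG = ZF·ZG / (|ZF||ZG|), giving 57.864°.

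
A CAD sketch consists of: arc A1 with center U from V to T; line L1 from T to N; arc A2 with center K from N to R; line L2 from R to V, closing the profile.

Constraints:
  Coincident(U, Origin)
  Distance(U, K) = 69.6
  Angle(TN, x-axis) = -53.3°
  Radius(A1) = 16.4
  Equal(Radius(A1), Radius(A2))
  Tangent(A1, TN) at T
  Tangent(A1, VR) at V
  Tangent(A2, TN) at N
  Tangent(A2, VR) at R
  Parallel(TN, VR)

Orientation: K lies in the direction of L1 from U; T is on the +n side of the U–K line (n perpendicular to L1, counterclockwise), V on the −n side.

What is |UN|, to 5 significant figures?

71.506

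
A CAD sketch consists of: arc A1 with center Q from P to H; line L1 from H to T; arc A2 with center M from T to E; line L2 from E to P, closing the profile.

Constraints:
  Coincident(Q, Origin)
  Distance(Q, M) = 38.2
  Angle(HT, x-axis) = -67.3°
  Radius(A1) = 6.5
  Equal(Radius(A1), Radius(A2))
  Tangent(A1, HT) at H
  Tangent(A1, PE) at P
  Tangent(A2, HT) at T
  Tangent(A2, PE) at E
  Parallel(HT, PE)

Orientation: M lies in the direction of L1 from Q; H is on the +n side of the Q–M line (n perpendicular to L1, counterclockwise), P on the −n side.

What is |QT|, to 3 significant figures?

38.7

Tangency of A1 to both parallel lines with radius 6.5 puts H and P at Q ± 6.5·n: H = (6.00, 2.51), P = (-6.00, -2.51). Equal radii place T and E the same way about M: T = M + 6.5·n = (20.7, -32.7), E = M − 6.5·n = (8.75, -37.7). Then |QT| = |T − Q| = 38.7.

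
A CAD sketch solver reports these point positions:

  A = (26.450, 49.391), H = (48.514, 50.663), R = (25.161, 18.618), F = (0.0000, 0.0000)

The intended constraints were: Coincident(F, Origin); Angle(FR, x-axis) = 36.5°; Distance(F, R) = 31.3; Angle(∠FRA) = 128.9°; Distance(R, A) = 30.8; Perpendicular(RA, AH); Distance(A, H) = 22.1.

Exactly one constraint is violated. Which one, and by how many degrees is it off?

Perpendicular(RA, AH) — off by 5.70°.

F = (0.00, 0.00) ✓; FR at 36.50° ✓; |FR| = 31.30 ✓; ∠FRA = 128.9° ✓; |RA| = 30.80 ✓; ∠(RA, AH) = 84.30° ✗; |AH| = 22.10 ✓.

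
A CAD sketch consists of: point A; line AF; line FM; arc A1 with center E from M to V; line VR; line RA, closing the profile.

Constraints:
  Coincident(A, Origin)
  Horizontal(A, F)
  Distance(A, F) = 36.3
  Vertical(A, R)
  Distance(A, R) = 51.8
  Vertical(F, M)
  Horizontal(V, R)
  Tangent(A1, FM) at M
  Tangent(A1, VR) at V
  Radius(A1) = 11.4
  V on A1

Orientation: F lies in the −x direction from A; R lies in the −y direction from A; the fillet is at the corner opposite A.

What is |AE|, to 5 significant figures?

47.457

A is at the origin; AF is horizontal with |AF| = 36.3 and F on the −x side, so F = (-36.300, 0.0000). A and R share the same x with |AR| = 51.8 and R on the −y side, so R = (0.0000, -51.800). The virtual corner opposite A is at (-36.300, -51.800). The tangent condition forces EM to be normal to FM and A1 meets VR tangentially, so EV is at right angles to VR, with radius 11.4, so the center E sits 11.4 in from both sides at E = (-24.900, -40.400). Then |AE| = |E − A| = 47.457.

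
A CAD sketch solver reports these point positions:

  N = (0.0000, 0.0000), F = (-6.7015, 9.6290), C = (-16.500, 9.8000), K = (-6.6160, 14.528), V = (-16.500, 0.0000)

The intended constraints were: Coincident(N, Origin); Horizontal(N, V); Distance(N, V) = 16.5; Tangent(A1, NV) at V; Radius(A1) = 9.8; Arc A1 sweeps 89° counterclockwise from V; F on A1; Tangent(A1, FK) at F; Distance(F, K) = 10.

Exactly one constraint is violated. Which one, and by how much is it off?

Distance(F, K) = 10 — off by 5.10.

N = (0.00, 0.00) ✓; N.y = 0.00, V.y = 0.00 ✓; |NV| = 16.50 ✓; ∠(CV, VN) = 90.00° ✓; |CV| = 9.800 ✓; bearing(C→F) − bearing(C→V) = 89.00° ✓; |CF| = 9.800 ✓; ∠(CF, FK) = 90.00° ✓; |FK| = 4.900 ✗.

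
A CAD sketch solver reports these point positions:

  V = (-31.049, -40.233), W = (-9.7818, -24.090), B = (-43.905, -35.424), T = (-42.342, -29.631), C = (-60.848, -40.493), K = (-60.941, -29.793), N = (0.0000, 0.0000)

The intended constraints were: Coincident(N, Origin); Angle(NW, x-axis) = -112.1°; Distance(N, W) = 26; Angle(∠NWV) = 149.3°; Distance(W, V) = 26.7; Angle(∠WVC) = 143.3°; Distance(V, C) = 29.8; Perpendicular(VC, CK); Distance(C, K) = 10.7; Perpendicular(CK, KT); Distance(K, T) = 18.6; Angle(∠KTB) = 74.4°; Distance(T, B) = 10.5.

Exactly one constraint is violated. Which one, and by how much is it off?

Distance(T, B) = 10.5 — off by 4.50.

N = (0.00, 0.00) ✓; NW at -112.1° ✓; |NW| = 26.00 ✓; ∠NWV = 149.3° ✓; |WV| = 26.70 ✓; ∠WVC = 143.3° ✓; |VC| = 29.80 ✓; ∠(VC, CK) = 90.00° ✓; |CK| = 10.70 ✓; ∠(CK, KT) = 90.00° ✓; |KT| = 18.60 ✓; ∠KTB = 74.40° ✓; |TB| = 6.000 ✗.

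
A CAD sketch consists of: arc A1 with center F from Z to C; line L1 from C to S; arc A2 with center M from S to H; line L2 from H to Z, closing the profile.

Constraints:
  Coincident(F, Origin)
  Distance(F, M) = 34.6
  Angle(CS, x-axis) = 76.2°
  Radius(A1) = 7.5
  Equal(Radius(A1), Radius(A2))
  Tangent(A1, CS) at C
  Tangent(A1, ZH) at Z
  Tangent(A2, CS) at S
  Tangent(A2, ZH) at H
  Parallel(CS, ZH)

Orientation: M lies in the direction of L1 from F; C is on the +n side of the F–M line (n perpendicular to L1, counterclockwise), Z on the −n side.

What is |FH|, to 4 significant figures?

35.40

Tangency of A1 to both parallel lines with radius 7.5 puts C and Z at F ± 7.5·n: C = (-7.284, 1.789), Z = (7.284, -1.789). Equal radii place S and H the same way about M: S = M + 7.5·n = (0.9698, 35.39), H = M − 7.5·n = (15.54, 31.81). Then |FH| = |H − F| = 35.40.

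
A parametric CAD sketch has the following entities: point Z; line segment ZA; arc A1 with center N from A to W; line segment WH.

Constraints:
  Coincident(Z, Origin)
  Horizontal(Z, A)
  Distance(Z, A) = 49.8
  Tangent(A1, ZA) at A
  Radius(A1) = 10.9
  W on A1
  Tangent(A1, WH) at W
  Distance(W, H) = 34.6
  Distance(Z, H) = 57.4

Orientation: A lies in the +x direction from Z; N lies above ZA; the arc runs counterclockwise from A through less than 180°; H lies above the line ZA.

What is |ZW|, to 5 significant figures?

60.882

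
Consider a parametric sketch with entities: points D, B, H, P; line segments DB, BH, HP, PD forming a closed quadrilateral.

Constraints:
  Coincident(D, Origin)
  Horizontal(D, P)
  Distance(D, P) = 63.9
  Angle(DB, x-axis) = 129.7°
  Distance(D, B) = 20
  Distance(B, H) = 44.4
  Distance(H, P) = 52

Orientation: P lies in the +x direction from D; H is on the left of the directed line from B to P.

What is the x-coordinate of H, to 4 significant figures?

26.49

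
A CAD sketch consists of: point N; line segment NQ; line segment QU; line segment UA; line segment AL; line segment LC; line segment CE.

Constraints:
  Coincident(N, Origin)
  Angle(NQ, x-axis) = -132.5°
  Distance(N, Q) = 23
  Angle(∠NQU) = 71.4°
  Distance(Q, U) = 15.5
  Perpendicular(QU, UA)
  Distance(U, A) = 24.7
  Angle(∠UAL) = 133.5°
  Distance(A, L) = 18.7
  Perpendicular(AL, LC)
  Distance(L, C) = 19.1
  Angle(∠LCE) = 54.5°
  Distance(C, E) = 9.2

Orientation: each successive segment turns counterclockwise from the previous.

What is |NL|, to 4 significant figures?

16.67

N is at the origin; NQ runs at -132.5° with length 23.0, so Q = (-15.54, -16.96). ∠NQU = 71.4° gives QU at -23.90° from the x-axis; with |QU| = 15.5, U = (-1.368, -23.24). QU ⟂ UA, so UA runs at 66.10°; with |UA| = 24.7, A = (8.639, -0.6550). ∠UAL = 133.5° gives AL at 112.6° from the x-axis; with |AL| = 18.7, L = (1.453, 16.61). Then |NL| = |L − N| = 16.67.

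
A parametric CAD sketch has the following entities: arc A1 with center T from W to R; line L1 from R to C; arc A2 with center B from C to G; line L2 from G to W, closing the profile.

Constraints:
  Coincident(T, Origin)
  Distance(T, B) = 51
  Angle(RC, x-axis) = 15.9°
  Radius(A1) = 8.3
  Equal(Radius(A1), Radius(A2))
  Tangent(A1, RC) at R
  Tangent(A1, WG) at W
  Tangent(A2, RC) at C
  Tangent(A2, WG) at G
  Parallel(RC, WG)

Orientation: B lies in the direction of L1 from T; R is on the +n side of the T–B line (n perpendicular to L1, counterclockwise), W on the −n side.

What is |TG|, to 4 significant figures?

51.67

The slot axis is L1's direction at 15.9°, so u = (cos 15.9°, sin 15.9°) = (0.9617, 0.2740) and n = (−sin 15.9°, cos 15.9°) = (-0.2740, 0.9617). T is at the origin and B lies 51.0 along u from T, so B = 51.0·u = (49.05, 13.97). Tangency of A1 to both parallel lines with radius 8.3 puts R and W at T ± 8.3·n: R = (-2.274, 7.982), W = (2.274, -7.982). Equal radii place C and G the same way about B: C = B + 8.3·n = (46.77, 21.95), G = B − 8.3·n = (51.32, 5.989). Then |TG| = |G − T| = 51.67.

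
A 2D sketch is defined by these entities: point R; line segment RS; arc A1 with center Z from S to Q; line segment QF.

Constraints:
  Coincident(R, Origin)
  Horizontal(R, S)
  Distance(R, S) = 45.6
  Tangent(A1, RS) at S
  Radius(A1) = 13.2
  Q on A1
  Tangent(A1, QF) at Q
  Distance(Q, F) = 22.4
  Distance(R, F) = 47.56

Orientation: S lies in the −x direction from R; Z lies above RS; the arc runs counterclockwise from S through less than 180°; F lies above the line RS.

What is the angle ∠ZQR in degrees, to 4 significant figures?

159.6°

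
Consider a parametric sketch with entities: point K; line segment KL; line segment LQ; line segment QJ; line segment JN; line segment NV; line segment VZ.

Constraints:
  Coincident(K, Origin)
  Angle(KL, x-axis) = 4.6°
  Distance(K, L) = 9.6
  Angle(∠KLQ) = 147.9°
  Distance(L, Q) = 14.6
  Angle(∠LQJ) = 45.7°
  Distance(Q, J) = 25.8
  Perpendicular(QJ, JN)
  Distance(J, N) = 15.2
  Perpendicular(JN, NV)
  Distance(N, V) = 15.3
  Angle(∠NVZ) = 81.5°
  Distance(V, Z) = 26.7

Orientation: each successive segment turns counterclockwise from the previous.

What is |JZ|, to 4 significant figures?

15.95

K is at the origin; KL runs at 4.6° with length 9.6, so L = (9.569, 0.7699). ∠KLQ = 147.9° gives LQ at 36.70° from the x-axis; with |LQ| = 14.6, Q = (21.28, 9.495). ∠LQJ = 45.7° gives QJ at 171.0° from the x-axis; with |QJ| = 25.8, J = (-4.207, 13.53). The perpendicularity gives JN at right angles to QJ, so JN runs at -99.00°; with |JN| = 15.2, N = (-6.585, -1.482). JN ⟂ NV, so NV runs at -9.000°; with |NV| = 15.3, V = (8.526, -3.875). ∠NVZ = 81.5° gives VZ at 89.50° from the x-axis; with |VZ| = 26.7, Z = (8.759, 22.82). Then |JZ| = |Z − J| = 15.95.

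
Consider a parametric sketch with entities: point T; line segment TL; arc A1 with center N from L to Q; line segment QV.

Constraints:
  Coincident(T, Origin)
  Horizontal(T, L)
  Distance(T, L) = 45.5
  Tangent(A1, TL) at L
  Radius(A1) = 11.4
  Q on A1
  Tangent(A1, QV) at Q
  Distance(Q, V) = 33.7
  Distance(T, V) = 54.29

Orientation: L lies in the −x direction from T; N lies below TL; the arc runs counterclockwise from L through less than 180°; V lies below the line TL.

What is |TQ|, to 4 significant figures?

57.25

Checks: |NQ| = 11.40 ✓; ∠(NQ, QV) = 90.00° ✓; |QV| = 33.70 ✓; |TV| = 54.29 ✓.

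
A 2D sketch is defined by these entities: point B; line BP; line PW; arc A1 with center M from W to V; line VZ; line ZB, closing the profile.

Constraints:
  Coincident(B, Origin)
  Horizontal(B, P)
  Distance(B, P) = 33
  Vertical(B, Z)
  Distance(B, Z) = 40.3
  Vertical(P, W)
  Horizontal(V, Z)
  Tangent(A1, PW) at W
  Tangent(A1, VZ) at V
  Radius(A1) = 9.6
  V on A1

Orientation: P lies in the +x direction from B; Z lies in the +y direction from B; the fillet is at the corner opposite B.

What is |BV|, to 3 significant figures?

46.6

The virtual corner opposite B is at (33.0, 40.3). Tangency of A1 to PW means the radius MW is perpendicular to PW and the tangent condition forces MV to be normal to VZ, with radius 9.6, so the center M sits 9.6 in from both sides at M = (23.4, 30.7). That places the tangent points at W = (33.0, 30.7) on PW and V = (23.4, 40.3) on VZ. Then |BV| = |V − B| = 46.6.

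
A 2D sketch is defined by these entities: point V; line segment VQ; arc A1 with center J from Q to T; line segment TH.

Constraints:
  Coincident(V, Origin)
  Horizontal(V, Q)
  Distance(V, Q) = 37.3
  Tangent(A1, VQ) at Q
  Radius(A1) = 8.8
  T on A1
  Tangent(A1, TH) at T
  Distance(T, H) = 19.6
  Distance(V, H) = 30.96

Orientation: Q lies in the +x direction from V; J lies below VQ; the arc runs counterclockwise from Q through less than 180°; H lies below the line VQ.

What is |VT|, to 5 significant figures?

29.772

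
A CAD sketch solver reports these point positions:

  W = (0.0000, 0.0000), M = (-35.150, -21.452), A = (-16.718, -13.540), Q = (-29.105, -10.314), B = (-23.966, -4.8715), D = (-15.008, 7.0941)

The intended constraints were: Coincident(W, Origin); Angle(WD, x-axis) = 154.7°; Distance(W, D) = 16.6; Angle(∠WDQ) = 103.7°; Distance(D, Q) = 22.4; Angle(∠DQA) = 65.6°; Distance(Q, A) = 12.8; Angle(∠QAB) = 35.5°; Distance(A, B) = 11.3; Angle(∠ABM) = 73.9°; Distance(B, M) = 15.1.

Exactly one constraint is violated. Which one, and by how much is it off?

Distance(B, M) = 15.1 — off by 4.90.

W = (0.00, 0.00) ✓; WD at 154.7° ✓; |WD| = 16.60 ✓; ∠WDQ = 103.7° ✓; |DQ| = 22.40 ✓; ∠DQA = 65.60° ✓; |QA| = 12.80 ✓; ∠QAB = 35.50° ✓; |AB| = 11.30 ✓; ∠ABM = 73.90° ✓; |BM| = 20.00 ✗.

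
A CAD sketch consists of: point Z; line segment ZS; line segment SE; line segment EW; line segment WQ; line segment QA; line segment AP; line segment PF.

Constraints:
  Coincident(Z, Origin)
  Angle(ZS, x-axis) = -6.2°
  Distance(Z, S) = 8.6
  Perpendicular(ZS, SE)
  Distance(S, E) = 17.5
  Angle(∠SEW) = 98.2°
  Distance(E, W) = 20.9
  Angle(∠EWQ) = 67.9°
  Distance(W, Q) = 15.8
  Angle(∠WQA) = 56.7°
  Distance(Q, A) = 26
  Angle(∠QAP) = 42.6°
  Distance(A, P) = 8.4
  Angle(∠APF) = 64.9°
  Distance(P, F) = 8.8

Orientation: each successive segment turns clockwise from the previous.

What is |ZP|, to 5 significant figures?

23.568

∠WQA = 56.7° gives QA at -53.400° from the x-axis; with |QA| = 26.0, A = (6.7041, -25.091). ∠QAP = 42.6° gives AP at 169.20° from the x-axis; with |AP| = 8.4, P = (-1.5471, -23.517). Then |ZP| = |P − Z| = 23.568.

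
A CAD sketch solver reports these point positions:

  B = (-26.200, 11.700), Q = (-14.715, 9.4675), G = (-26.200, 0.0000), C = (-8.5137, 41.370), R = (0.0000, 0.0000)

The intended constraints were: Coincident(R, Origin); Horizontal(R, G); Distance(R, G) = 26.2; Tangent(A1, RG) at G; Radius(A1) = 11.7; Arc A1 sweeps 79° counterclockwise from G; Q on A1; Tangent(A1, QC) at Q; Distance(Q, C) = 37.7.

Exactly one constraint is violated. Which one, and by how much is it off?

Distance(Q, C) = 37.7 — off by 5.20.

R = (0.00, 0.00) ✓; R.y = 0.00, G.y = 0.00 ✓; |RG| = 26.20 ✓; ∠(BG, GR) = 90.00° ✓; |BG| = 11.70 ✓; bearing(B→Q) − bearing(B→G) = 79.00° ✓; |BQ| = 11.70 ✓; ∠(BQ, QC) = 90.00° ✓; |QC| = 32.50 ✗.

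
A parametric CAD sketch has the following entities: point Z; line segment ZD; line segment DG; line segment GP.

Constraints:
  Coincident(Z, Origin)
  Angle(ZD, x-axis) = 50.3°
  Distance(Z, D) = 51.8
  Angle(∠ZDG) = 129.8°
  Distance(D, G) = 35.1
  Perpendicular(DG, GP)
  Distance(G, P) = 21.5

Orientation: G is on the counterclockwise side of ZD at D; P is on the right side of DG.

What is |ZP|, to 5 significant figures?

91.741

Z is at the origin; ZD runs at 50.3° with length 51.8, so D = 51.8·(cos 50.3°, sin 50.3°) = (33.088, 39.855). ∠ZDG = 129.8°, so DG runs at 50.3° + (180° − 129.8°) = 100.50° from the x-axis; with |DG| = 35.1, G = D + 35.1·(cos 100.50°, sin 100.50°) = (26.692, 74.367). DG is perpendicular to GP; with |GP| = 21.5 on the right of DG, P = G + 21.5·(0.98325, 0.18224) = (47.832, 78.285). Then |ZP| = |P − Z| = 91.741.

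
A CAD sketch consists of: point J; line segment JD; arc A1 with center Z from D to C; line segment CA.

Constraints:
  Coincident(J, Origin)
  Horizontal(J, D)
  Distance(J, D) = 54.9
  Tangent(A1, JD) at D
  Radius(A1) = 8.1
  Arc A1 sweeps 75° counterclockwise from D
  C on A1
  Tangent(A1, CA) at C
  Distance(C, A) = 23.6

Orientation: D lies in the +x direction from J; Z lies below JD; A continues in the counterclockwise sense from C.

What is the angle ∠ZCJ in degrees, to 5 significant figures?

172.27°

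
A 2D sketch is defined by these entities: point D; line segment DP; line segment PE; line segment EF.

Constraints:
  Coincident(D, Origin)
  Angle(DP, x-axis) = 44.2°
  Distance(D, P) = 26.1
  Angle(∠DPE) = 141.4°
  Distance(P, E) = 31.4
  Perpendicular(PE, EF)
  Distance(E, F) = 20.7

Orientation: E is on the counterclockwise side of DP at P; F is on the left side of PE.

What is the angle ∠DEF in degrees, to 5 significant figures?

72.549°

D is at the origin; DP runs at 44.2° with length 26.1, so P = 26.1·(cos 44.2°, sin 44.2°) = (18.711, 18.196). ∠DPE = 141.4°, so PE runs at 44.2° + (180° − 141.4°) = 82.800° from the x-axis; with |PE| = 31.4, E = P + 31.4·(cos 82.800°, sin 82.800°) = (22.647, 49.348). The perpendicularity gives EF at right angles to PE; with |EF| = 20.7 on the left of PE, F = E + 20.7·(-0.99211, 0.12533) = (2.1101, 51.943). Then cos ∠DEF = ED·EF / (|ED||EF|), giving 72.549°.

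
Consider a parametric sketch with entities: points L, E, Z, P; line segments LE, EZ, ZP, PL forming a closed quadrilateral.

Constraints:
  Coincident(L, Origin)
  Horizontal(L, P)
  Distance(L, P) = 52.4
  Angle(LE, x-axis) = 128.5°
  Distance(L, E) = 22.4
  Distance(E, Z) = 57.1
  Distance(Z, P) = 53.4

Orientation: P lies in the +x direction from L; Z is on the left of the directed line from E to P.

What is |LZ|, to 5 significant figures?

59.837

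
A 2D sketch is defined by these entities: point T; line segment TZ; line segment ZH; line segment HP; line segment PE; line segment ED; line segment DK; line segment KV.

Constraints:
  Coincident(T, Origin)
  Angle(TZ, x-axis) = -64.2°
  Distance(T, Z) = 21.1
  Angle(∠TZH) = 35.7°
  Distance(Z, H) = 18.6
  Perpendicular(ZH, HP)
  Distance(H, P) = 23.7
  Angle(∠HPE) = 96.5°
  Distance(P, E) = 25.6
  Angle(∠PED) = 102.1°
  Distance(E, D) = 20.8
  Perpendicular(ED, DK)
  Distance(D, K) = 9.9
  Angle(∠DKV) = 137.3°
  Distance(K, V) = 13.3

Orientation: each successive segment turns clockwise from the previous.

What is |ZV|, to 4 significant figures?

12.20

T is at the origin; TZ runs at -64.2° with length 21.1, so Z = (9.183, -19.00). ∠TZH = 35.7° gives ZH at 151.5° from the x-axis; with |ZH| = 18.6, H = (-7.163, -10.12). ZH is perpendicular to HP, so HP runs at 61.50°; with |HP| = 23.7, P = (4.146, 10.71). ∠HPE = 96.5° gives PE at -22.00° from the x-axis; with |PE| = 25.6, E = (27.88, 1.116). ∠PED = 102.1° gives ED at -99.90° from the x-axis; with |ED| = 20.8, D = (24.31, -19.37). ED is perpendicular to DK, so DK runs at 170.1°; with |DK| = 9.9, K = (14.55, -17.67). ∠DKV = 137.3° gives KV at 127.4° from the x-axis; with |KV| = 13.3, V = (6.475, -7.106). Then |ZV| = |V − Z| = 12.20.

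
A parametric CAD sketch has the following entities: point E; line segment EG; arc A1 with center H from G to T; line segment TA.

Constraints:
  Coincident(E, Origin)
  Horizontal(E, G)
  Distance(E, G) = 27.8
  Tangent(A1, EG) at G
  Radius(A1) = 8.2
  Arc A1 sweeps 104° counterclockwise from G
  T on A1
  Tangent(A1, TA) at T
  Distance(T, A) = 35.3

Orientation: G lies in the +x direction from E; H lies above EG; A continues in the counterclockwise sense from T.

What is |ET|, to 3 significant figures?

37.2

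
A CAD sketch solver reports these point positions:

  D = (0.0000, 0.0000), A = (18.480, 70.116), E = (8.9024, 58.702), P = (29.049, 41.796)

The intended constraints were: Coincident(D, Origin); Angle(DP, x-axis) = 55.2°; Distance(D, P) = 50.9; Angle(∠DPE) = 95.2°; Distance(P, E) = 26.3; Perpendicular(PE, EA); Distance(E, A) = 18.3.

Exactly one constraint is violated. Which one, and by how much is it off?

Distance(E, A) = 18.3 — off by 3.40.

D = (0.00, 0.00) ✓; DP at 55.20° ✓; |DP| = 50.90 ✓; ∠DPE = 95.20° ✓; |PE| = 26.30 ✓; ∠(PE, EA) = 90.00° ✓; |EA| = 14.90 ✗.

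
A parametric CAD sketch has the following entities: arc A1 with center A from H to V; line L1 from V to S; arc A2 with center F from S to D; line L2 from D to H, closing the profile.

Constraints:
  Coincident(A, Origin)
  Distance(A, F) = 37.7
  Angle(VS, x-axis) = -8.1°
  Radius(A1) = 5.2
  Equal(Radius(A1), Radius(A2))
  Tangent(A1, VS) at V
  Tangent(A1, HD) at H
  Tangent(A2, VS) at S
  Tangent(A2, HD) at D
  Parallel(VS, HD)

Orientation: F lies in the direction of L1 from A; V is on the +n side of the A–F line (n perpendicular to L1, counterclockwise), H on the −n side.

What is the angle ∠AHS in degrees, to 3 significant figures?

74.6°

The slot axis is L1's direction at -8.1°, so u = (cos -8.1°, sin -8.1°) = (0.990, -0.141) and n = (−sin -8.1°, cos -8.1°) = (0.141, 0.990). A is at the origin and F lies 37.7 along u from A, so F = 37.7·u = (37.3, -5.31). Tangency of A1 to both parallel lines with radius 5.2 puts V and H at A ± 5.2·n: V = (0.733, 5.15), H = (-0.733, -5.15). Equal radii place S and D the same way about F: S = F + 5.2·n = (38.1, -0.164), D = F − 5.2·n = (36.6, -10.5). Then cos ∠AHS = HA·HS / (|HA||HS|), giving 74.6°.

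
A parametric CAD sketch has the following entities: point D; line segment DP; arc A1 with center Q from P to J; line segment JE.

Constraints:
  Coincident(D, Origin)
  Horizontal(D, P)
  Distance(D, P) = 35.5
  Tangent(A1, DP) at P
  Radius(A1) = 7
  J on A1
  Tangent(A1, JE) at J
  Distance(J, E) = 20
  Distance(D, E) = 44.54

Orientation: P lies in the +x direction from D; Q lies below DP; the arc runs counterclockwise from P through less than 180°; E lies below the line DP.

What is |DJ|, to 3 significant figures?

30.2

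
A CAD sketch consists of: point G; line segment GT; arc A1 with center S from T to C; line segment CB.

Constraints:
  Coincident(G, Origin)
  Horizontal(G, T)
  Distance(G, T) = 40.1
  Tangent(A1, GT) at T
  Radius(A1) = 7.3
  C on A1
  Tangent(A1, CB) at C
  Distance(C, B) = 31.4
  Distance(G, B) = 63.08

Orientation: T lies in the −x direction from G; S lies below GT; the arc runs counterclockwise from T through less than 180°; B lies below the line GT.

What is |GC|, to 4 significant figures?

47.82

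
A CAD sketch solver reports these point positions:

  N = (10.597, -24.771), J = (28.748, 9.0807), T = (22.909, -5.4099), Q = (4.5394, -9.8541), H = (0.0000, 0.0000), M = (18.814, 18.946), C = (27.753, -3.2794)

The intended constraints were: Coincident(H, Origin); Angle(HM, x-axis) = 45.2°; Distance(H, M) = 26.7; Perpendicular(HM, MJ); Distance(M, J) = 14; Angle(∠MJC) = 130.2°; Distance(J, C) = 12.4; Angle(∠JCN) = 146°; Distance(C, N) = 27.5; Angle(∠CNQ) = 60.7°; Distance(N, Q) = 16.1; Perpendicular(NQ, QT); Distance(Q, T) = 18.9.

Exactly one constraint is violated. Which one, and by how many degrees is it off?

Perpendicular(NQ, QT) — off by 8.50°.

H = (0.00, 0.00) ✓; HM at 45.20° ✓; |HM| = 26.70 ✓; ∠(HM, MJ) = 90.00° ✓; |MJ| = 14.00 ✓; ∠MJC = 130.2° ✓; |JC| = 12.40 ✓; ∠JCN = 146.0° ✓; |CN| = 27.50 ✓; ∠CNQ = 60.70° ✓; |NQ| = 16.10 ✓; ∠(NQ, QT) = 98.50° ✗; |QT| = 18.90 ✓.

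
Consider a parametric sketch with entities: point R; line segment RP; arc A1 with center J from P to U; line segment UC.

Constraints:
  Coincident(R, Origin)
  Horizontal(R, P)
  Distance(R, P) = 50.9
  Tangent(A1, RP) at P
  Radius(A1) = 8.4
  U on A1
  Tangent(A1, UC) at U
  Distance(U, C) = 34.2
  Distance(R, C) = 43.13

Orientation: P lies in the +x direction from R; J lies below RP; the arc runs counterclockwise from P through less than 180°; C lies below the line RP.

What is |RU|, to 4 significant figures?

43.81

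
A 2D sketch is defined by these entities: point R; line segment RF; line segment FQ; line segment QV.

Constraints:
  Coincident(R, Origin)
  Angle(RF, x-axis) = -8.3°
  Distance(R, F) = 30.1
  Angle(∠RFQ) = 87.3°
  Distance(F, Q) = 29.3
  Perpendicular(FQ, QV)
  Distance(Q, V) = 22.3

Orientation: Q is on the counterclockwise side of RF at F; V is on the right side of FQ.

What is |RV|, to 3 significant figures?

59.3

∠RFQ = 87.3°, so FQ runs at -8.3° + (180° − 87.3°) = 84.4° from the x-axis; with |FQ| = 29.3, Q = F + 29.3·(cos 84.4°, sin 84.4°) = (32.6, 24.8). FQ is perpendicular to QV; with |QV| = 22.3 on the right of FQ, V = Q + 22.3·(0.995, -0.0976) = (54.8, 22.6). Then |RV| = |V − R| = 59.3.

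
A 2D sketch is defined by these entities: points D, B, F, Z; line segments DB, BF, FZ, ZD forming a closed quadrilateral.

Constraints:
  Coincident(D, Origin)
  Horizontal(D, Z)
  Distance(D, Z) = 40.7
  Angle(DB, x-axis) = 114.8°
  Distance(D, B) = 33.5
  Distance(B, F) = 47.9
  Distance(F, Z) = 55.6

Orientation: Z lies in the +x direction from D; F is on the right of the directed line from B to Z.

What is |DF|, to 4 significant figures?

21.23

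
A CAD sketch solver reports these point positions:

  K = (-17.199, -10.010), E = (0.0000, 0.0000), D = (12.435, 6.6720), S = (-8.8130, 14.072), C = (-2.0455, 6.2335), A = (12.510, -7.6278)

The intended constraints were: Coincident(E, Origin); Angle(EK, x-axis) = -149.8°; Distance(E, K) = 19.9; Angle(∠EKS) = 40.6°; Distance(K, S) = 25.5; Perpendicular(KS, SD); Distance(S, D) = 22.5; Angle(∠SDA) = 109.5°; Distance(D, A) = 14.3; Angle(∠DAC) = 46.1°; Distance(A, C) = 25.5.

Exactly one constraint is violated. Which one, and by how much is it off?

Distance(A, C) = 25.5 — off by 5.40.

E = (0.00, 0.00) ✓; EK at -149.8° ✓; |EK| = 19.90 ✓; ∠EKS = 40.60° ✓; |KS| = 25.50 ✓; ∠(KS, SD) = 90.00° ✓; |SD| = 22.50 ✓; ∠SDA = 109.5° ✓; |DA| = 14.30 ✓; ∠DAC = 46.10° ✓; |AC| = 20.10 ✗.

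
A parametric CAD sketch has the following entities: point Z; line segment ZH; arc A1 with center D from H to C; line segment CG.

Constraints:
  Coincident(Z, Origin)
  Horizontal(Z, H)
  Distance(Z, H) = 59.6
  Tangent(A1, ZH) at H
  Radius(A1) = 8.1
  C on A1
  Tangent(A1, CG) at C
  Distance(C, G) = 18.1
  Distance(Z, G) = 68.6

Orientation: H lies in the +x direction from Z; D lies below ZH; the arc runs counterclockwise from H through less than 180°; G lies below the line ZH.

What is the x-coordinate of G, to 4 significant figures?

62.77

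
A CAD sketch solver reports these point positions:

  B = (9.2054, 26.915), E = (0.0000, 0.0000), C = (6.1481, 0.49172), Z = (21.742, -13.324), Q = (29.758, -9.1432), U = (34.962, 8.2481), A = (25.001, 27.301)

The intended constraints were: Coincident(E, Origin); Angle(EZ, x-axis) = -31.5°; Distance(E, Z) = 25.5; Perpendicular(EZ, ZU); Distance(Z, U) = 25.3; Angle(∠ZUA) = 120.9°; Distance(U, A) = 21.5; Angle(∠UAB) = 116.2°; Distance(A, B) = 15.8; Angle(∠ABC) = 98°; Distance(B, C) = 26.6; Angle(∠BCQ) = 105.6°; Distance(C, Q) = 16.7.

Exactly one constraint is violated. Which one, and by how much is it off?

Distance(C, Q) = 16.7 — off by 8.80.

E = (0.00, 0.00) ✓; EZ at -31.50° ✓; |EZ| = 25.50 ✓; ∠(EZ, ZU) = 90.00° ✓; |ZU| = 25.30 ✓; ∠ZUA = 120.9° ✓; |UA| = 21.50 ✓; ∠UAB = 116.2° ✓; |AB| = 15.80 ✓; ∠ABC = 98.00° ✓; |BC| = 26.60 ✓; ∠BCQ = 105.6° ✓; |CQ| = 25.50 ✗.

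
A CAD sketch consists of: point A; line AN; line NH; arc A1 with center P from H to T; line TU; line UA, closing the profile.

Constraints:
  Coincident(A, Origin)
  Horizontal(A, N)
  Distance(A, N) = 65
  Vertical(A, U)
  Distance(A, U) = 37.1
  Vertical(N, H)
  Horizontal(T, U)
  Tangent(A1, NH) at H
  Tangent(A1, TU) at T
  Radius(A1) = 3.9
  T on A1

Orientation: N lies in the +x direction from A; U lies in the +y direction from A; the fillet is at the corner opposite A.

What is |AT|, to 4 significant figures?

71.48

A is at the origin; AN is horizontal with |AN| = 65.0 and N on the +x side, so N = (65.00, 0.000). AU is vertical with |AU| = 37.1 and U on the +y side, so U = (0.000, 37.10). The virtual corner opposite A is at (65.00, 37.10). Since A1 is tangent to NH there, PH ⟂ NH and the tangent condition forces PT to be normal to TU, with radius 3.9, so the center P sits 3.9 in from both sides at P = (61.10, 33.20). That places the tangent points at H = (65.00, 33.20) on NH and T = (61.10, 37.10) on TU. Then |AT| = |T − A| = 71.48.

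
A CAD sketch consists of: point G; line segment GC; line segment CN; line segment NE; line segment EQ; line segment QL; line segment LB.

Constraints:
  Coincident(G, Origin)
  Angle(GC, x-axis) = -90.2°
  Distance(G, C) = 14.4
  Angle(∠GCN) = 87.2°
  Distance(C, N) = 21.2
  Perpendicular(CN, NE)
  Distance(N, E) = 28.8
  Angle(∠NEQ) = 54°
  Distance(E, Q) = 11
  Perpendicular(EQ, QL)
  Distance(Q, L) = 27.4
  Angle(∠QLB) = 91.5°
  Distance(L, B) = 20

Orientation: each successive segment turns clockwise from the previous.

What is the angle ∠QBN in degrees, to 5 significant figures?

44.283°

G is at the origin; GC runs at -90.2° with length 14.4, so C = (-0.050265, -14.400). ∠GCN = 87.2° gives CN at 177.00° from the x-axis; with |CN| = 21.2, N = (-21.221, -13.290). CN is perpendicular to NE, so NE runs at 87.000°; with |NE| = 28.8, E = (-19.714, 15.470). ∠NEQ = 54.0° gives EQ at -39.000° from the x-axis; with |EQ| = 11.0, Q = (-11.165, 8.5476). The perpendicularity gives QL at right angles to EQ, so QL runs at -129.00°; with |QL| = 27.4, L = (-28.409, -12.746). ∠QLB = 91.5° gives LB at 142.50° from the x-axis; with |LB| = 20.0, B = (-44.276, -0.57095). Then cos ∠QBN = BQ·BN / (|BQ||BN|), giving 44.283°.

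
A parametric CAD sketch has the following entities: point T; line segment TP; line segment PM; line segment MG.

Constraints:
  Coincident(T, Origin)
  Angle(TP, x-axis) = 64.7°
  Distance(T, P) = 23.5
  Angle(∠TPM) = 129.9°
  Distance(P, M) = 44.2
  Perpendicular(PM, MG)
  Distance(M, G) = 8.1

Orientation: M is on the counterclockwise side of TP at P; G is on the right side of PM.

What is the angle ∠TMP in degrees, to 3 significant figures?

16.9°

T is at the origin; TP runs at 64.7° with length 23.5, so P = 23.5·(cos 64.7°, sin 64.7°) = (10.0, 21.2). ∠TPM = 129.9°, so PM runs at 64.7° + (180° − 129.9°) = 115° from the x-axis; with |PM| = 44.2, M = P + 44.2·(cos 115°, sin 115°) = (-8.50, 61.4). Then cos ∠TMP = MT·MP / (|MT||MP|), giving 16.9°.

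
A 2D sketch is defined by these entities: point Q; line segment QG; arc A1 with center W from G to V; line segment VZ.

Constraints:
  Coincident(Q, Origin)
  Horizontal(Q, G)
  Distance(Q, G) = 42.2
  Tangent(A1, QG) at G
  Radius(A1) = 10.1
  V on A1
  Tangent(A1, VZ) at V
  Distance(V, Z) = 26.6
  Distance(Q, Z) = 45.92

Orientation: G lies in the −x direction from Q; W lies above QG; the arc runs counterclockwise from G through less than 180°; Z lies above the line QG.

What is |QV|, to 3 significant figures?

33.4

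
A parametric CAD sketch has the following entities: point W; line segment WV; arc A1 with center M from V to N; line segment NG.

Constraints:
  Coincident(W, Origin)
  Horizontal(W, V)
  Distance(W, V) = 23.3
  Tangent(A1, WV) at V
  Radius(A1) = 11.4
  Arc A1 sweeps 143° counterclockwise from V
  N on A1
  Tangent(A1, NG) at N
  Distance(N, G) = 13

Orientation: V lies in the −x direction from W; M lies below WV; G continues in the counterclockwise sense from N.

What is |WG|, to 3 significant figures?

34.5

On A1, V sits at bearing 90° from M; a 143° counterclockwise sweep puts N at bearing 233°, so N = M + 11.4·(cos 233°, sin 233°) = (-30.2, -20.5). A1 meets NG tangentially, so MN is at right angles to NG, so NG runs along (−sin 233°, cos 233°); with |NG| = 13.0, G = (-19.8, -28.3). Then |WG| = |G − W| = 34.5.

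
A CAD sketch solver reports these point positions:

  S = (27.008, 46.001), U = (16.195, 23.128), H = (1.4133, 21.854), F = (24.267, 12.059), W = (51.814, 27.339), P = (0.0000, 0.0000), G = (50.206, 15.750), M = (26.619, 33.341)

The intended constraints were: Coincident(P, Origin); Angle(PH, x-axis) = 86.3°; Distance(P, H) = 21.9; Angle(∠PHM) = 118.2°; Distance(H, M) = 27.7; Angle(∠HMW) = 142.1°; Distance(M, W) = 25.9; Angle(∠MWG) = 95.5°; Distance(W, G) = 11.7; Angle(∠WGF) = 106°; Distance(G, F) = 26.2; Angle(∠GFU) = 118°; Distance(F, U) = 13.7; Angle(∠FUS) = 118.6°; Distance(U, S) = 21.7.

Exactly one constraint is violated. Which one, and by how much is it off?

Distance(U, S) = 21.7 — off by 3.60.

P = (0.00, 0.00) ✓; PH at 86.30° ✓; |PH| = 21.90 ✓; ∠PHM = 118.2° ✓; |HM| = 27.70 ✓; ∠HMW = 142.1° ✓; |MW| = 25.90 ✓; ∠MWG = 95.50° ✓; |WG| = 11.70 ✓; ∠WGF = 106.0° ✓; |GF| = 26.20 ✓; ∠GFU = 118.0° ✓; |FU| = 13.70 ✓; ∠FUS = 118.6° ✓; |US| = 25.30 ✗.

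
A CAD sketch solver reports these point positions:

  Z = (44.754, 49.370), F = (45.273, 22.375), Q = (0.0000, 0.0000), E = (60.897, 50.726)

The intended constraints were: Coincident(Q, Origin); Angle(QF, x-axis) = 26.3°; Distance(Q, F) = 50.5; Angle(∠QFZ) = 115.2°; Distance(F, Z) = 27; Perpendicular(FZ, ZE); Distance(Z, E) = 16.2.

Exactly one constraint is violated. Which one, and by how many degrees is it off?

Perpendicular(FZ, ZE) — off by 3.70°.

Q = (0.00, 0.00) ✓; QF at 26.30° ✓; |QF| = 50.50 ✓; ∠QFZ = 115.2° ✓; |FZ| = 27.00 ✓; ∠(FZ, ZE) = 86.30° ✗; |ZE| = 16.20 ✓.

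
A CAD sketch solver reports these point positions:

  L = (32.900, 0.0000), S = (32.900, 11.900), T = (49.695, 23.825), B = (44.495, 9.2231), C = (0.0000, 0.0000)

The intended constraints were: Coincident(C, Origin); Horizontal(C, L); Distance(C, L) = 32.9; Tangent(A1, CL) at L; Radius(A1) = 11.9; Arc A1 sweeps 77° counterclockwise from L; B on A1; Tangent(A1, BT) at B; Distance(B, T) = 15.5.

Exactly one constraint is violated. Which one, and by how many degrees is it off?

Tangent(A1, BT) at B — off by 6.60°.

C = (0.00, 0.00) ✓; C.y = 0.00, L.y = 0.00 ✓; |CL| = 32.90 ✓; ∠(SL, LC) = 90.00° ✓; |SL| = 11.90 ✓; bearing(S→B) − bearing(S→L) = 77.00° ✓; |SB| = 11.90 ✓; ∠(SB, BT) = 96.60° ✗; |BT| = 15.50 ✓.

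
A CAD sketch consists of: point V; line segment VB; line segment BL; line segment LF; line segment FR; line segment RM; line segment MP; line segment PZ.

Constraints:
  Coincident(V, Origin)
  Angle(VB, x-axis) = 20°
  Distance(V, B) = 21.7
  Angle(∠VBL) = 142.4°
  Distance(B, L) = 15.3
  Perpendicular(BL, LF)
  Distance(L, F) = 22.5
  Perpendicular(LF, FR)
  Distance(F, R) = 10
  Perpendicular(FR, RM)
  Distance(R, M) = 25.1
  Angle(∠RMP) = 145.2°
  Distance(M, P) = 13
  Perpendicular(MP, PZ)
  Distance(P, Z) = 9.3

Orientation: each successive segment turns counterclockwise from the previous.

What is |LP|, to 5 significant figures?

13.523

V is at the origin; VB runs at 20.0° with length 21.7, so B = (20.391, 7.4218). ∠VBL = 142.4° gives BL at 57.600° from the x-axis; with |BL| = 15.3, L = (28.589, 20.340). BL ⟂ LF, so LF runs at 147.60°; with |LF| = 22.5, F = (9.5921, 32.396). LF ⟂ FR, so FR runs at -122.40°; with |FR| = 10.0, R = (4.2338, 23.953). The perpendicularity gives RM at right angles to FR, so RM runs at -32.400°; with |RM| = 25.1, M = (25.426, 10.504). ∠RMP = 145.2° gives MP at 2.4000° from the x-axis; with |MP| = 13.0, P = (38.415, 11.048). Then |LP| = |P − L| = 13.523.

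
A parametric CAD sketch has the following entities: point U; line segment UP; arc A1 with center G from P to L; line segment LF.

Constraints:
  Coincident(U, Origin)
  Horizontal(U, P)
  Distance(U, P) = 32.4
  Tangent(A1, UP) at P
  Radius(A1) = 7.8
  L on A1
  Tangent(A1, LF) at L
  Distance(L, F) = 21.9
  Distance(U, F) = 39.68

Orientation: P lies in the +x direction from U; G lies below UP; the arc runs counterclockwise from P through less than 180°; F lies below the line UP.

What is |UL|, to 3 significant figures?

26.0

Checks: |GL| = 7.800 ✓; ∠(GL, LF) = 90.00° ✓; |LF| = 21.90 ✓; |UF| = 39.68 ✓.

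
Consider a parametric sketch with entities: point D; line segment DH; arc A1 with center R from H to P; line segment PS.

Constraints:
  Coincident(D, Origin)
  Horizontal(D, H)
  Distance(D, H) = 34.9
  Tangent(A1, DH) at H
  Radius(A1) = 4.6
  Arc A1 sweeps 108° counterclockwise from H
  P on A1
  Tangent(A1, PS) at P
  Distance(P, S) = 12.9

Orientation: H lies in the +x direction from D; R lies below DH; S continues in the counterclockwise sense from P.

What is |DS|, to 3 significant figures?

39.1

On A1, H sits at bearing 90° from R; a 108° counterclockwise sweep puts P at bearing 198°, so P = R + 4.6·(cos 198°, sin 198°) = (30.5, -6.02). A1 meets PS tangentially, so RP is at right angles to PS, so PS runs along (−sin 198°, cos 198°); with |PS| = 12.9, S = (34.5, -18.3). Then |DS| = |S − D| = 39.1.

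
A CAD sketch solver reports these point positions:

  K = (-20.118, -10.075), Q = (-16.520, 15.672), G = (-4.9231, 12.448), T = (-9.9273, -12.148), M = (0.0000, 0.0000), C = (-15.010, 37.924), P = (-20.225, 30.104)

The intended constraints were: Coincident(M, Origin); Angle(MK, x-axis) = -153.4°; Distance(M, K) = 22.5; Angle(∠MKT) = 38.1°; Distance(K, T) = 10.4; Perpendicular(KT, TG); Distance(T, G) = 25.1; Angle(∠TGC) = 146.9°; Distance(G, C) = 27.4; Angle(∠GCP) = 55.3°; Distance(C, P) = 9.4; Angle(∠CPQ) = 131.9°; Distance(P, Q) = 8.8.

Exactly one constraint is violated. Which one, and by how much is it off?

Distance(P, Q) = 8.8 — off by 6.10.

M = (0.00, 0.00) ✓; MK at -153.4° ✓; |MK| = 22.50 ✓; ∠MKT = 38.10° ✓; |KT| = 10.40 ✓; ∠(KT, TG) = 90.00° ✓; |TG| = 25.10 ✓; ∠TGC = 146.9° ✓; |GC| = 27.40 ✓; ∠GCP = 55.30° ✓; |CP| = 9.399 ✓; ∠CPQ = 131.9° ✓; |PQ| = 14.90 ✗.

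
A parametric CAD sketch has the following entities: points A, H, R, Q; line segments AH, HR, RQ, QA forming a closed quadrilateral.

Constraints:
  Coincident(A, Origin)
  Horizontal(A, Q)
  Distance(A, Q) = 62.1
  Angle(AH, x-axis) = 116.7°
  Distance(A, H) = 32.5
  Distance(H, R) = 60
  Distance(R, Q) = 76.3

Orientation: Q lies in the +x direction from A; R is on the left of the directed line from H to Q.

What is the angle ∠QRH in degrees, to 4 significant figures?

72.88°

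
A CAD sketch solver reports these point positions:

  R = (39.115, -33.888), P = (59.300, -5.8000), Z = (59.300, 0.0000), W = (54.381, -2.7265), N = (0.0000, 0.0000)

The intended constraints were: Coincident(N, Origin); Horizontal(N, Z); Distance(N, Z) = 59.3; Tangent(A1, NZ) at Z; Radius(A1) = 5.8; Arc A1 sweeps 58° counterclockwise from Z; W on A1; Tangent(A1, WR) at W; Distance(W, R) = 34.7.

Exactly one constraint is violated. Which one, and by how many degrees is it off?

Tangent(A1, WR) at W — off by 5.90°.

N = (0.00, 0.00) ✓; N.y = 0.00, Z.y = 0.00 ✓; |NZ| = 59.30 ✓; ∠(PZ, ZN) = 90.00° ✓; |PZ| = 5.800 ✓; bearing(P→W) − bearing(P→Z) = 58.00° ✓; |PW| = 5.800 ✓; ∠(PW, WR) = 84.10° ✗; |WR| = 34.70 ✓.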